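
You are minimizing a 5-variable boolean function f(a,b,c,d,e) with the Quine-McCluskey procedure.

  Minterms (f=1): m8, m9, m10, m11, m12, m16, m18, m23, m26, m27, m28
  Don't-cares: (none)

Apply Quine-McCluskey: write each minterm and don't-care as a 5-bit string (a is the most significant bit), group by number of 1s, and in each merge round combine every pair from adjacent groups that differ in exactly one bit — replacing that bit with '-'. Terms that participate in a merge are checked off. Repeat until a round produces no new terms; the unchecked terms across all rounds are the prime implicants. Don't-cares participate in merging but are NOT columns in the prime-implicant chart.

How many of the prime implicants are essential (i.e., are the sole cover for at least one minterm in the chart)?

size-2^0 implicants → 01000(✓)  01001(✓)  01010(✓)  01011(✓)  01100(✓)  10000(✓)  10010(✓)  10111  11010(✓)  11011(✓)  11100(✓)
size-2^1 implicants → -1010(✓)  -1011(✓)  -1100  01-00  010-0(✓)  010-1(✓)  0100-(✓)  0101-(✓)  1-010  100-0  1101-(✓)
size-2^2 implicants → -101-  010--
Unchecked terms (primes): -101-, -1100, 01-00, 010--, 1-010, 100-0, 10111
Minterm coverage:
  m8 ⊆ 01-00,010--
  m9 ⊆ 010-- [E]
  m10 ⊆ -101-,010--
  m11 ⊆ -101-,010--
  m12 ⊆ -1100,01-00
  m16 ⊆ 100-0 [E]
  m18 ⊆ 1-010,100-0
  m23 ⊆ 10111 [E]
  m26 ⊆ -101-,1-010
  m27 ⊆ -101- [E]
  m28 ⊆ -1100 [E]
E = {-101-, -1100, 010--, 100-0, 10111}

5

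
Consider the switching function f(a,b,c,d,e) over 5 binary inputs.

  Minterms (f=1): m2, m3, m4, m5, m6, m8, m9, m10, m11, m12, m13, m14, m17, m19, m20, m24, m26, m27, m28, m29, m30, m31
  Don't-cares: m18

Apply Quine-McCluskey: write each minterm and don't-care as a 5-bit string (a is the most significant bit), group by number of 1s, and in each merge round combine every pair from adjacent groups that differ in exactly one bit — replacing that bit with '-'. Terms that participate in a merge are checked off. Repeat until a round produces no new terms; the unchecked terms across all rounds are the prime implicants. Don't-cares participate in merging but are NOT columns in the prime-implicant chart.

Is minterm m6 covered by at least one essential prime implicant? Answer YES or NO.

Round 0: 00010✓ 00011✓ 00100✓ 00101✓ 00110✓ 01000✓ 01001✓ 01010✓ 01011✓ 01100✓ 01101✓ 01110✓ 10001✓ 10010✓ 10011✓ 10100✓ 11000✓ 11010✓ 11011✓ 11100✓ 11101✓ 11110✓ 11111✓
Round 1: -0010✓ -0011✓ -0100✓ -1000✓ -1010✓ -1011✓ -1100✓ -1101✓ -1110✓ 0-010✓ 0-011✓ 0-100✓ 0-101✓ 0-110✓ 00-10✓ 0001-✓ 001-0✓ 0010-✓ 01-00✓ 01-01✓ 01-10✓ 010-0✓ 010-1✓ 0100-✓ 0101-✓ 011-0✓ 0110-✓ 1-010✓ 1-011✓ 1-100✓ 100-1 1001-✓ 11-00✓ 11-10✓ 11-11✓ 110-0✓ 1101-✓ 111-0✓ 111-1✓ 1110-✓ 1111-✓
Round 2: --010✓ --011✓ --100 -001-✓ -1-00✓ -1-10✓ -10-0✓ -101-✓ -11-0✓ -110- 0--10 0-01-✓ 0-1-0 0-10- 01--0✓ 01-0- 010-- 1-01-✓ 11--0✓ 11-1- 111--
Round 3: --01- -1--0
PIs = {--01-, --100, -1--0, -110-, 0--10, 0-1-0, 0-10-, 01-0-, 010--, 100-1, 11-1-, 111--}
Coverage chart:
  m2: --01-,0--10
  m3: --01- ←essential
  m4: --100,0-1-0,0-10-
  m5: 0-10- ←essential
  m6: 0--10,0-1-0
  m8: -1--0,01-0-,010--
  m9: 01-0-,010--
  m10: --01-,-1--0,0--10,010--
  m11: --01-,010--
  m12: --100,-1--0,-110-,0-1-0,0-10-,01-0-
  m13: -110-,0-10-,01-0-
  m14: -1--0,0--10,0-1-0
  m17: 100-1 ←essential
  m19: --01-,100-1
  m20: --100 ←essential
  m24: -1--0 ←essential
  m26: --01-,-1--0,11-1-
  m27: --01-,11-1-
  m28: --100,-1--0,-110-,111--
  m29: -110-,111--
  m30: -1--0,11-1-,111--
  m31: 11-1-,111--
Essential: --01-, --100, -1--0, 0-10-, 100-1

NO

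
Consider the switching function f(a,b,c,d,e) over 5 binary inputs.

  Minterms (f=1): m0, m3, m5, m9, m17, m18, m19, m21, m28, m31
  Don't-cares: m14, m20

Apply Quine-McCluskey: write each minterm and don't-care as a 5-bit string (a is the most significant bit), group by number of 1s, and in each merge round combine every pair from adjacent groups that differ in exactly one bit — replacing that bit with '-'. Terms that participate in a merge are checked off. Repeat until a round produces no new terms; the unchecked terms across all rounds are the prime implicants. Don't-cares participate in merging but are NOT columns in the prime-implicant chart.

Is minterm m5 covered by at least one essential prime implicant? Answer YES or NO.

[col 0] 00000, 00011*, 00101*, 01001, 01110, 10001*, 10010*, 10011*, 10100*, 10101*, 11100*, 11111
[col 1] -0011, -0101, 1-100, 10-01, 100-1, 1001-, 1010-
Prime implicants: -0011, -0101, 00000, 01001, 01110, 1-100, 10-01, 100-1, 1001-, 1010-, 11111
PI chart (minterm → PIs covering it):
  0 | 00000  (sole → essential)
  3 | -0011  (sole → essential)
  5 | -0101  (sole → essential)
  9 | 01001  (sole → essential)
  17 | 10-01,100-1
  18 | 1001-  (sole → essential)
  19 | -0011,100-1,1001-
  21 | -0101,10-01,1010-
  28 | 1-100  (sole → essential)
  31 | 11111  (sole → essential)
Essential prime implicants: -0011, -0101, 00000, 01001, 1-100, 1001-, 11111

YES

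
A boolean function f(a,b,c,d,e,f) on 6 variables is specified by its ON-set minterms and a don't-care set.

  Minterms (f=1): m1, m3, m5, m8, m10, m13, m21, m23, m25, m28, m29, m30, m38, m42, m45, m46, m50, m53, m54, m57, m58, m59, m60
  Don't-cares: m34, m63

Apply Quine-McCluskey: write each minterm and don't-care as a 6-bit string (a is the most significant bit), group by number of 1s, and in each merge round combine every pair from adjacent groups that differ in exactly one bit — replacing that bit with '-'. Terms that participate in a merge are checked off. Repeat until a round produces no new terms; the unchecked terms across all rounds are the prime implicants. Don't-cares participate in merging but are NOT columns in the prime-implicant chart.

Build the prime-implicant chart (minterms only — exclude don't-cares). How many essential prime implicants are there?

size-2^0 implicants → 000001(✓)  000011(✓)  000101(✓)  001000(✓)  001010(✓)  001101(✓)  010101(✓)  010111(✓)  011001(✓)  011100(✓)  011101(✓)  011110(✓)  100010(✓)  100110(✓)  101010(✓)  101101(✓)  101110(✓)  110010(✓)  110101(✓)  110110(✓)  111001(✓)  111010(✓)  111011(✓)  111100(✓)  111111(✓)
size-2^1 implicants → -01010  -01101  -10101  -11001  -11100  0-0101(✓)  0-1101(✓)  00-101(✓)  000-01  0000-1  0010-0  01-101(✓)  0101-1  011-01  0111-0  01110-  1-0010(✓)  1-0110(✓)  1-1010(✓)  10-010(✓)  10-110(✓)  100-10(✓)  101-10(✓)  11-010(✓)  110-10(✓)  111-11  1110-1  11101-
size-2^2 implicants → 0--101  1--010  1-0-10  10--10
Unchecked terms (primes): -01010, -01101, -10101, -11001, -11100, 0--101, 000-01, 0000-1, 0010-0, 0101-1, 011-01, 0111-0, 01110-, 1--010, 1-0-10, 10--10, 111-11, 1110-1, 11101-
Minterm coverage:
  m1 ⊆ 000-01,0000-1
  m3 ⊆ 0000-1 [E]
  m5 ⊆ 0--101,000-01
  m8 ⊆ 0010-0 [E]
  m10 ⊆ -01010,0010-0
  m13 ⊆ -01101,0--101
  m21 ⊆ -10101,0--101,0101-1
  m23 ⊆ 0101-1 [E]
  m25 ⊆ -11001,011-01
  m28 ⊆ -11100,0111-0,01110-
  m29 ⊆ 0--101,011-01,01110-
  m30 ⊆ 0111-0 [E]
  m38 ⊆ 1-0-10,10--10
  m42 ⊆ -01010,1--010,10--10
  m45 ⊆ -01101 [E]
  m46 ⊆ 10--10 [E]
  m50 ⊆ 1--010,1-0-10
  m53 ⊆ -10101 [E]
  m54 ⊆ 1-0-10 [E]
  m57 ⊆ -11001,1110-1
  m58 ⊆ 1--010,11101-
  m59 ⊆ 111-11,1110-1,11101-
  m60 ⊆ -11100 [E]
E = {-01101, -10101, -11100, 0000-1, 0010-0, 0101-1, 0111-0, 1-0-10, 10--10}

9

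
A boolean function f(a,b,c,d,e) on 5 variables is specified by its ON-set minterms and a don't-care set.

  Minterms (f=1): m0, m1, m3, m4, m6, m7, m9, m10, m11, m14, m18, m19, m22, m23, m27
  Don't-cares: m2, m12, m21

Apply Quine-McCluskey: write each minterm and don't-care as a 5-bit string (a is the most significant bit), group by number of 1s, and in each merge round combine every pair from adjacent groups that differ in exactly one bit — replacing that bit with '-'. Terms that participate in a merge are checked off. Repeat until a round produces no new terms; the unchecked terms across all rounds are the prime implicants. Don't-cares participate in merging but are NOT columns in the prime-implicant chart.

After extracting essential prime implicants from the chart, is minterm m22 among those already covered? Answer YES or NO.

YES

Round 0: 00000✓ 00001✓ 00010✓ 00011✓ 00100✓ 00110✓ 00111✓ 01001✓ 01010✓ 01011✓ 01100✓ 01110✓ 10010✓ 10011✓ 10101✓ 10110✓ 10111✓ 11011✓
Round 1: -0010✓ -0011✓ -0110✓ -0111✓ -1011✓ 0-001✓ 0-010✓ 0-011✓ 0-100✓ 0-110✓ 00-00✓ 00-10✓ 00-11✓ 000-0✓ 000-1✓ 0000-✓ 0001-✓ 001-0✓ 0011-✓ 01-10✓ 010-1✓ 0101-✓ 011-0✓ 1-011✓ 10-10✓ 10-11✓ 1001-✓ 101-1 1011-✓
Round 2: --011 -0-10✓ -0-11✓ -001-✓ -011-✓ 0--10 0-0-1 0-01- 0-1-0 00--0 00-1-✓ 000-- 10-1-✓
Round 3: -0-1-
PIs = {--011, -0-1-, 0--10, 0-0-1, 0-01-, 0-1-0, 00--0, 000--, 101-1}
Coverage chart:
  m0: 00--0,000--
  m1: 0-0-1,000--
  m3: --011,-0-1-,0-0-1,0-01-,000--
  m4: 0-1-0,00--0
  m6: -0-1-,0--10,0-1-0,00--0
  m7: -0-1- ←essential
  m9: 0-0-1 ←essential
  m10: 0--10,0-01-
  m11: --011,0-0-1,0-01-
  m14: 0--10,0-1-0
  m18: -0-1- ←essential
  m19: --011,-0-1-
  m22: -0-1- ←essential
  m23: -0-1-,101-1
  m27: --011 ←essential
Essential: --011, -0-1-, 0-0-1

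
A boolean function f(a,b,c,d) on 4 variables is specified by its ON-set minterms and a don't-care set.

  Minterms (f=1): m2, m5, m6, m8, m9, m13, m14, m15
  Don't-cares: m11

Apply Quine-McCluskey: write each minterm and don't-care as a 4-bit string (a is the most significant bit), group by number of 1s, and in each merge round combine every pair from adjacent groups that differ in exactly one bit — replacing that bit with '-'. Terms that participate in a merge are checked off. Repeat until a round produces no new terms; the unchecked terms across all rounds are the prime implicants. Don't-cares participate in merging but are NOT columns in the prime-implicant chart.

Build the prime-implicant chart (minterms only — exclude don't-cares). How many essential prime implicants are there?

3

size-2^0 implicants → 0010(✓)  0101(✓)  0110(✓)  1000(✓)  1001(✓)  1011(✓)  1101(✓)  1110(✓)  1111(✓)
size-2^1 implicants → -101  -110  0-10  1-01(✓)  1-11(✓)  10-1(✓)  100-  11-1(✓)  111-
size-2^2 implicants → 1--1
Unchecked terms (primes): -101, -110, 0-10, 1--1, 100-, 111-
Minterm coverage:
  m2 ⊆ 0-10 [E]
  m5 ⊆ -101 [E]
  m6 ⊆ -110,0-10
  m8 ⊆ 100- [E]
  m9 ⊆ 1--1,100-
  m13 ⊆ -101,1--1
  m14 ⊆ -110,111-
  m15 ⊆ 1--1,111-
E = {-101, 0-10, 100-}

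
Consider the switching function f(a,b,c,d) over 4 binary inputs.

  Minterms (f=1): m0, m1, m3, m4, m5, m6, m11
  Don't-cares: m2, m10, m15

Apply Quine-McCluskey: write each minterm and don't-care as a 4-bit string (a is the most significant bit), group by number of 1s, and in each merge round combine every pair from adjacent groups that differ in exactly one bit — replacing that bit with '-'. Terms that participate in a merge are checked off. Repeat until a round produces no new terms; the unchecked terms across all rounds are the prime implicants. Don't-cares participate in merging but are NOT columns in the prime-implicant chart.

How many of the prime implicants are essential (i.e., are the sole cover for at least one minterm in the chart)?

2

Round 0: 0000✓ 0001✓ 0010✓ 0011✓ 0100✓ 0101✓ 0110✓ 1010✓ 1011✓ 1111✓
Round 1: -010✓ -011✓ 0-00✓ 0-01✓ 0-10✓ 00-0✓ 00-1✓ 000-✓ 001-✓ 01-0✓ 010-✓ 1-11 101-✓
Round 2: -01- 0--0 0-0- 00--
PIs = {-01-, 0--0, 0-0-, 00--, 1-11}
Coverage chart:
  m0: 0--0,0-0-,00--
  m1: 0-0-,00--
  m3: -01-,00--
  m4: 0--0,0-0-
  m5: 0-0- ←essential
  m6: 0--0 ←essential
  m11: -01-,1-11
Essential: 0--0, 0-0-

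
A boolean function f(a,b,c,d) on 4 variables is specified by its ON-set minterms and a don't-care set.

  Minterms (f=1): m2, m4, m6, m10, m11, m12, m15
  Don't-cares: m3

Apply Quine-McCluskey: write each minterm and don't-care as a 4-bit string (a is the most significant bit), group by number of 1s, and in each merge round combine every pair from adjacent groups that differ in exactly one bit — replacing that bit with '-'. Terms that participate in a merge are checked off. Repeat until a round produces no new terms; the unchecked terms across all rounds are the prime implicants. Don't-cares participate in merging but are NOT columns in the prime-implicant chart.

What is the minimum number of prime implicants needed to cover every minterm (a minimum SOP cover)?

4

[col 0] 0010*, 0011*, 0100*, 0110*, 1010*, 1011*, 1100*, 1111*
[col 1] -010*, -011*, -100, 0-10, 001-*, 01-0, 1-11, 101-*
[col 2] -01-
Prime implicants: -01-, -100, 0-10, 01-0, 1-11
PI chart (minterm → PIs covering it):
  2 | -01-,0-10
  4 | -100,01-0
  6 | 0-10,01-0
  10 | -01-  (sole → essential)
  11 | -01-,1-11
  12 | -100  (sole → essential)
  15 | 1-11  (sole → essential)
Essential prime implicants: -01-, -100, 1-11
Petrick residual → 0-10
Minimum SOP uses 4 PIs: b'c + bc'd' + a'cd' + acd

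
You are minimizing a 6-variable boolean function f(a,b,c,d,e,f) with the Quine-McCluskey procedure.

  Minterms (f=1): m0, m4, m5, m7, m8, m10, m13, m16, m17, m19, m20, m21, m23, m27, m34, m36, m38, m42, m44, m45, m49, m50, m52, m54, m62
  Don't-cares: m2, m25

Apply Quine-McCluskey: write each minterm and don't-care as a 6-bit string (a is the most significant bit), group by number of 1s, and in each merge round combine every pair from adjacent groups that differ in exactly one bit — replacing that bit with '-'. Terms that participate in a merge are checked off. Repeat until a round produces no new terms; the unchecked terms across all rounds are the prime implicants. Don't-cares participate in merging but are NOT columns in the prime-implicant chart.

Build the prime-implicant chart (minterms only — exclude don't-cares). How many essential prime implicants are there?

7

[col 0] 000000*, 000010*, 000100*, 000101*, 000111*, 001000*, 001010*, 001101*, 010000*, 010001*, 010011*, 010100*, 010101*, 010111*, 011001*, 011011*, 100010*, 100100*, 100110*, 101010*, 101100*, 101101*, 110001*, 110010*, 110100*, 110110*, 111110*
[col 1] -00010*, -00100*, -01010*, -01101, -10001, -10100*, 0-0000*, 0-0100*, 0-0101*, 0-0111*, 00-000*, 00-010*, 00-101, 000-00*, 0000-0*, 0001-1*, 00010-*, 0010-0*, 01-001*, 01-011*, 010-00*, 010-01*, 010-11*, 0100-1*, 01000-*, 0101-1*, 01010-*, 0110-1*, 1-0010*, 1-0100*, 1-0110*, 10-010*, 10-100, 100-10*, 1001-0*, 10110-, 11-110, 110-10*, 1101-0*
[col 2] --0100, -0-010, 0-0-00, 0-01-1, 0-010-, 00-0-0, 01-0-1, 010--1, 010-0-, 1-0-10, 1-01-0
Prime implicants: --0100, -0-010, -01101, -10001, 0-0-00, 0-01-1, 0-010-, 00-0-0, 00-101, 01-0-1, 010--1, 010-0-, 1-0-10, 1-01-0, 10-100, 10110-, 11-110
PI chart (minterm → PIs covering it):
  0 | 0-0-00,00-0-0
  4 | --0100,0-0-00,0-010-
  5 | 0-01-1,0-010-,00-101
  7 | 0-01-1  (sole → essential)
  8 | 00-0-0  (sole → essential)
  10 | -0-010,00-0-0
  13 | -01101,00-101
  16 | 0-0-00,010-0-
  17 | -10001,01-0-1,010--1,010-0-
  19 | 01-0-1,010--1
  20 | --0100,0-0-00,0-010-,010-0-
  21 | 0-01-1,0-010-,010--1,010-0-
  23 | 0-01-1,010--1
  27 | 01-0-1  (sole → essential)
  34 | -0-010,1-0-10
  36 | --0100,1-01-0,10-100
  38 | 1-0-10,1-01-0
  42 | -0-010  (sole → essential)
  44 | 10-100,10110-
  45 | -01101,10110-
  49 | -10001  (sole → essential)
  50 | 1-0-10  (sole → essential)
  52 | --0100,1-01-0
  54 | 1-0-10,1-01-0,11-110
  62 | 11-110  (sole → essential)
Essential prime implicants: -0-010, -10001, 0-01-1, 00-0-0, 01-0-1, 1-0-10, 11-110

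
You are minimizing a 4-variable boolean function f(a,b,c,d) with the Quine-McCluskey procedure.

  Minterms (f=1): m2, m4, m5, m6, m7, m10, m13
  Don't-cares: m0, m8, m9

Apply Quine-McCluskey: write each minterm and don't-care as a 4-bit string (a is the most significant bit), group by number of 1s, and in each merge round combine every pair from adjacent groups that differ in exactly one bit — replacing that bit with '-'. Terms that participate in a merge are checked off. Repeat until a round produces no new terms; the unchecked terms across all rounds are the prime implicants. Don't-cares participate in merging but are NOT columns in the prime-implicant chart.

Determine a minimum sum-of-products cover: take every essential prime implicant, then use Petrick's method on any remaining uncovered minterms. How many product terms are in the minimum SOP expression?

3

size-2^0 implicants → 0000(✓)  0010(✓)  0100(✓)  0101(✓)  0110(✓)  0111(✓)  1000(✓)  1001(✓)  1010(✓)  1101(✓)
size-2^1 implicants → -000(✓)  -010(✓)  -101  0-00(✓)  0-10(✓)  00-0(✓)  01-0(✓)  01-1(✓)  010-(✓)  011-(✓)  1-01  10-0(✓)  100-
size-2^2 implicants → -0-0  0--0  01--
Unchecked terms (primes): -0-0, -101, 0--0, 01--, 1-01, 100-
Minterm coverage:
  m2 ⊆ -0-0,0--0
  m4 ⊆ 0--0,01--
  m5 ⊆ -101,01--
  m6 ⊆ 0--0,01--
  m7 ⊆ 01-- [E]
  m10 ⊆ -0-0 [E]
  m13 ⊆ -101,1-01
E = {-0-0, 01--}
Petrick residual → -101
Cover = b'd' + bc'd + a'b  |cover|=3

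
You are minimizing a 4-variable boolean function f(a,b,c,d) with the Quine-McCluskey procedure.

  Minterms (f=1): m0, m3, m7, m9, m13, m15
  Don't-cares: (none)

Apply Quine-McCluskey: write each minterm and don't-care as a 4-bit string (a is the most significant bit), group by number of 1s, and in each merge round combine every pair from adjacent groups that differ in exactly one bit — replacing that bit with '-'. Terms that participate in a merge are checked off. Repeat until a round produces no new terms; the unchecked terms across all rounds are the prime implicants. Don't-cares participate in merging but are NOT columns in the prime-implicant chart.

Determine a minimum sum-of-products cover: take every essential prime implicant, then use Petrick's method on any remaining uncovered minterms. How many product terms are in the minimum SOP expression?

Round 0: 0000 0011✓ 0111✓ 1001✓ 1101✓ 1111✓
Round 1: -111 0-11 1-01 11-1
PIs = {-111, 0-11, 0000, 1-01, 11-1}
Coverage chart:
  m0: 0000 ←essential
  m3: 0-11 ←essential
  m7: -111,0-11
  m9: 1-01 ←essential
  m13: 1-01,11-1
  m15: -111,11-1
Essential: 0-11, 0000, 1-01
Petrick residual → -111
Min cover (4 terms): bcd + a'cd + a'b'c'd' + ac'd

4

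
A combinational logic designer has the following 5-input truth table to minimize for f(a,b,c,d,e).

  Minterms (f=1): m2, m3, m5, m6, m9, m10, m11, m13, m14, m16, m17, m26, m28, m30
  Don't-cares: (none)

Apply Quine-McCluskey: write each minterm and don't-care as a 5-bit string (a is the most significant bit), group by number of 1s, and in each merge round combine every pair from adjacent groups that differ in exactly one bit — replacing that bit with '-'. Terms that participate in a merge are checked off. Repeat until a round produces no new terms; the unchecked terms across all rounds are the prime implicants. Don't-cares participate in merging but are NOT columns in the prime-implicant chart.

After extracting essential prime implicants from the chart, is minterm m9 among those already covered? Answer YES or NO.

[col 0] 00010*, 00011*, 00101*, 00110*, 01001*, 01010*, 01011*, 01101*, 01110*, 10000*, 10001*, 11010*, 11100*, 11110*
[col 1] -1010*, -1110*, 0-010*, 0-011*, 0-101, 0-110*, 00-10*, 0001-*, 01-01, 01-10*, 010-1, 0101-*, 1000-, 11-10*, 111-0
[col 2] -1-10, 0--10, 0-01-
Prime implicants: -1-10, 0--10, 0-01-, 0-101, 01-01, 010-1, 1000-, 111-0
PI chart (minterm → PIs covering it):
  2 | 0--10,0-01-
  3 | 0-01-  (sole → essential)
  5 | 0-101  (sole → essential)
  6 | 0--10  (sole → essential)
  9 | 01-01,010-1
  10 | -1-10,0--10,0-01-
  11 | 0-01-,010-1
  13 | 0-101,01-01
  14 | -1-10,0--10
  16 | 1000-  (sole → essential)
  17 | 1000-  (sole → essential)
  26 | -1-10  (sole → essential)
  28 | 111-0  (sole → essential)
  30 | -1-10,111-0
Essential prime implicants: -1-10, 0--10, 0-01-, 0-101, 1000-, 111-0

NO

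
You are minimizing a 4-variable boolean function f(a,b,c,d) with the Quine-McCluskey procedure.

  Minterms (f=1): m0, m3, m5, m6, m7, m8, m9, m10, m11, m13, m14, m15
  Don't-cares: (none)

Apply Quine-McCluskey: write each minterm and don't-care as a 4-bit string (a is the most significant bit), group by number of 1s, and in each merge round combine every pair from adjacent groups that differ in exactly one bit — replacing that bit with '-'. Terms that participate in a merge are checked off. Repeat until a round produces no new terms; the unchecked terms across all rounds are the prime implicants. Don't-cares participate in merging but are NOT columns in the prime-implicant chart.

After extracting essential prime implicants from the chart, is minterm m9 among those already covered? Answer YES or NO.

[col 0] 0000*, 0011*, 0101*, 0110*, 0111*, 1000*, 1001*, 1010*, 1011*, 1101*, 1110*, 1111*
[col 1] -000, -011*, -101*, -110*, -111*, 0-11*, 01-1*, 011-*, 1-01*, 1-10*, 1-11*, 10-0*, 10-1*, 100-*, 101-*, 11-1*, 111-*
[col 2] --11, -1-1, -11-, 1--1, 1-1-, 10--
Prime implicants: --11, -000, -1-1, -11-, 1--1, 1-1-, 10--
PI chart (minterm → PIs covering it):
  0 | -000  (sole → essential)
  3 | --11  (sole → essential)
  5 | -1-1  (sole → essential)
  6 | -11-  (sole → essential)
  7 | --11,-1-1,-11-
  8 | -000,10--
  9 | 1--1,10--
  10 | 1-1-,10--
  11 | --11,1--1,1-1-,10--
  13 | -1-1,1--1
  14 | -11-,1-1-
  15 | --11,-1-1,-11-,1--1,1-1-
Essential prime implicants: --11, -000, -1-1, -11-

NO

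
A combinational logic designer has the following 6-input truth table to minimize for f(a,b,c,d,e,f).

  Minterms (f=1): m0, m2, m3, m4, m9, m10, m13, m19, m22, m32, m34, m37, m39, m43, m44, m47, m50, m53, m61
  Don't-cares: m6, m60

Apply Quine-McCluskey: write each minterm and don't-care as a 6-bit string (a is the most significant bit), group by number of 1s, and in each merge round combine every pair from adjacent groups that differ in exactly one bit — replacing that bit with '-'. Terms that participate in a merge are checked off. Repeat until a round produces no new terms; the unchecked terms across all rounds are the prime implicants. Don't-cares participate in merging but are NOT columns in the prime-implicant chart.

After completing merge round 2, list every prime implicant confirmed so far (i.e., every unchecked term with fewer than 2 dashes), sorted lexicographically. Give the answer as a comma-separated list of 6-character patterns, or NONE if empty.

0-0011, 0-0110, 00-010, 00001-, 001-01, 1-0010, 1-0101, 1-1100, 10-111, 1001-1, 101-11, 11-101, 11110-

size-2^0 implicants → 000000(✓)  000010(✓)  000011(✓)  000100(✓)  000110(✓)  001001(✓)  001010(✓)  001101(✓)  010011(✓)  010110(✓)  100000(✓)  100010(✓)  100101(✓)  100111(✓)  101011(✓)  101100(✓)  101111(✓)  110010(✓)  110101(✓)  111100(✓)  111101(✓)
size-2^1 implicants → -00000(✓)  -00010(✓)  0-0011  0-0110  00-010  000-00(✓)  000-10(✓)  0000-0(✓)  00001-  0001-0(✓)  001-01  1-0010  1-0101  1-1100  10-111  1000-0(✓)  1001-1  101-11  11-101  11110-
size-2^2 implicants → -000-0  000--0
Unchecked terms (primes): -000-0, 0-0011, 0-0110, 00-010, 000--0, 00001-, 001-01, 1-0010, 1-0101, 1-1100, 10-111, 1001-1, 101-11, 11-101, 11110-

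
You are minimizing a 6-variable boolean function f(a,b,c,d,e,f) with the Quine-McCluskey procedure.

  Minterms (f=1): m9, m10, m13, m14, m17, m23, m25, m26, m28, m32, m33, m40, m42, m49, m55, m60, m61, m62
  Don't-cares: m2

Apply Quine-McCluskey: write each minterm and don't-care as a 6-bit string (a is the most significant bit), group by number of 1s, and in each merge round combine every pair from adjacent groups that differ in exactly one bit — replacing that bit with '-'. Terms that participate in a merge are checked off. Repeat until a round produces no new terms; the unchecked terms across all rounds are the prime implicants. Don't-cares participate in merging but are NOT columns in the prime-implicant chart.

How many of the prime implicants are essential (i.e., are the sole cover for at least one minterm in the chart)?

7

Round 0: 000010✓ 001001✓ 001010✓ 001101✓ 001110✓ 010001✓ 010111✓ 011001✓ 011010✓ 011100✓ 100000✓ 100001✓ 101000✓ 101010✓ 110001✓ 110111✓ 111100✓ 111101✓ 111110✓
Round 1: -01010 -10001 -10111 -11100 0-1001 0-1010 00-010 001-01 001-10 01-001 1-0001 10-000 10000- 1010-0 1111-0 11110-
PIs = {-01010, -10001, -10111, -11100, 0-1001, 0-1010, 00-010, 001-01, 001-10, 01-001, 1-0001, 10-000, 10000-, 1010-0, 1111-0, 11110-}
Coverage chart:
  m9: 0-1001,001-01
  m10: -01010,0-1010,00-010,001-10
  m13: 001-01 ←essential
  m14: 001-10 ←essential
  m17: -10001,01-001
  m23: -10111 ←essential
  m25: 0-1001,01-001
  m26: 0-1010 ←essential
  m28: -11100 ←essential
  m32: 10-000,10000-
  m33: 1-0001,10000-
  m40: 10-000,1010-0
  m42: -01010,1010-0
  m49: -10001,1-0001
  m55: -10111 ←essential
  m60: -11100,1111-0,11110-
  m61: 11110- ←essential
  m62: 1111-0 ←essential
Essential: -10111, -11100, 0-1010, 001-01, 001-10, 1111-0, 11110-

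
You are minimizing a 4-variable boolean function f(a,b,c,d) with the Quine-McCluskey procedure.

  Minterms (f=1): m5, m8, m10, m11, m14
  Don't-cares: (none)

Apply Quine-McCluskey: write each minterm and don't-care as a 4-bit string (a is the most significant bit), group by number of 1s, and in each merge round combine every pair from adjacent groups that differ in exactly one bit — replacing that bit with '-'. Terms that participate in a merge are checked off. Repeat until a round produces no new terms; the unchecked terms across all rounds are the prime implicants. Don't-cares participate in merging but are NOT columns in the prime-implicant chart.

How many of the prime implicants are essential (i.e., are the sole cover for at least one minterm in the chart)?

[col 0] 0101, 1000*, 1010*, 1011*, 1110*
[col 1] 1-10, 10-0, 101-
Prime implicants: 0101, 1-10, 10-0, 101-
PI chart (minterm → PIs covering it):
  5 | 0101  (sole → essential)
  8 | 10-0  (sole → essential)
  10 | 1-10,10-0,101-
  11 | 101-  (sole → essential)
  14 | 1-10  (sole → essential)
Essential prime implicants: 0101, 1-10, 10-0, 101-

4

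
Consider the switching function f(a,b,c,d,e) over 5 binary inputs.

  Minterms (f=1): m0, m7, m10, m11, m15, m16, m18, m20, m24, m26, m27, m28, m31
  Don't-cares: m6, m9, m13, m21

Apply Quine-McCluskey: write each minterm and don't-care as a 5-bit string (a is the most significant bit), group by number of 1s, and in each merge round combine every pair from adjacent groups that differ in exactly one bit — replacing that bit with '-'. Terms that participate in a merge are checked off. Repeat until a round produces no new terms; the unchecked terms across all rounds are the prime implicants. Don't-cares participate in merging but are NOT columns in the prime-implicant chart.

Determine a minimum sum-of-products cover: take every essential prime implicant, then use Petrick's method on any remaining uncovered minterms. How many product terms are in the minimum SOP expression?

Round 0: 00000✓ 00110✓ 00111✓ 01001✓ 01010✓ 01011✓ 01101✓ 01111✓ 10000✓ 10010✓ 10100✓ 10101✓ 11000✓ 11010✓ 11011✓ 11100✓ 11111✓
Round 1: -0000 -1010✓ -1011✓ -1111✓ 0-111 0011- 01-01✓ 01-11✓ 010-1✓ 0101-✓ 011-1✓ 1-000✓ 1-010✓ 1-100✓ 10-00✓ 100-0✓ 1010- 11-00✓ 11-11✓ 110-0✓ 1101-✓
Round 2: -1-11 -101- 01--1 1--00 1-0-0
PIs = {-0000, -1-11, -101-, 0-111, 0011-, 01--1, 1--00, 1-0-0, 1010-}
Coverage chart:
  m0: -0000 ←essential
  m7: 0-111,0011-
  m10: -101- ←essential
  m11: -1-11,-101-,01--1
  m15: -1-11,0-111,01--1
  m16: -0000,1--00,1-0-0
  m18: 1-0-0 ←essential
  m20: 1--00,1010-
  m24: 1--00,1-0-0
  m26: -101-,1-0-0
  m27: -1-11,-101-
  m28: 1--00 ←essential
  m31: -1-11 ←essential
Essential: -0000, -1-11, -101-, 1--00, 1-0-0
Petrick residual → 0-111
Min cover (6 terms): b'c'd'e' + bde + bc'd + a'cde + ad'e' + ac'e'

6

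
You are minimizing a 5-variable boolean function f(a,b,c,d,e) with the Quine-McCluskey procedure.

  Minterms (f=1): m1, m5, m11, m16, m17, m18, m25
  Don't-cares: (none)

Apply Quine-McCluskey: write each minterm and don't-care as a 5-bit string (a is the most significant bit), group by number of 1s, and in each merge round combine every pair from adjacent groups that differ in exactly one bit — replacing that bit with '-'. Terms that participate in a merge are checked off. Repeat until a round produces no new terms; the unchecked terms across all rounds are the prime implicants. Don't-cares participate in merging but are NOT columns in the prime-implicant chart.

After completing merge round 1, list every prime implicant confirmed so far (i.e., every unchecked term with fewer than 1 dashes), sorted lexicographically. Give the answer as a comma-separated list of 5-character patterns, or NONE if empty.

size-2^0 implicants → 00001(✓)  00101(✓)  01011  10000(✓)  10001(✓)  10010(✓)  11001(✓)
size-2^1 implicants → -0001  00-01  1-001  100-0  1000-
Unchecked terms (primes): -0001, 00-01, 01011, 1-001, 100-0, 1000-

01011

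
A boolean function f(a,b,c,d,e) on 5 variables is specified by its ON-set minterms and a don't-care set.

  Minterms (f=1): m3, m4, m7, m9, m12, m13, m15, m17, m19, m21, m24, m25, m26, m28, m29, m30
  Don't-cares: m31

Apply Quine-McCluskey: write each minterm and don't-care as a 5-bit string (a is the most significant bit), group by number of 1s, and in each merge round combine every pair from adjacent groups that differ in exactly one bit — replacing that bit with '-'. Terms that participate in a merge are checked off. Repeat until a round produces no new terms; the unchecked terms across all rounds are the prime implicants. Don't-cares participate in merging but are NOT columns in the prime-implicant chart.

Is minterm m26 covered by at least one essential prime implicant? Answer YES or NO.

YES

Round 0: 00011✓ 00100✓ 00111✓ 01001✓ 01100✓ 01101✓ 01111✓ 10001✓ 10011✓ 10101✓ 11000✓ 11001✓ 11010✓ 11100✓ 11101✓ 11110✓ 11111✓
Round 1: -0011 -1001✓ -1100✓ -1101✓ -1111✓ 0-100 0-111 00-11 01-01✓ 011-1✓ 0110-✓ 1-001✓ 1-101✓ 10-01✓ 100-1 11-00✓ 11-01✓ 11-10✓ 110-0✓ 1100-✓ 111-0✓ 111-1✓ 1110-✓ 1111-✓
Round 2: -1-01 -11-1 -110- 1--01 11--0 11-0- 111--
PIs = {-0011, -1-01, -11-1, -110-, 0-100, 0-111, 00-11, 1--01, 100-1, 11--0, 11-0-, 111--}
Coverage chart:
  m3: -0011,00-11
  m4: 0-100 ←essential
  m7: 0-111,00-11
  m9: -1-01 ←essential
  m12: -110-,0-100
  m13: -1-01,-11-1,-110-
  m15: -11-1,0-111
  m17: 1--01,100-1
  m19: -0011,100-1
  m21: 1--01 ←essential
  m24: 11--0,11-0-
  m25: -1-01,1--01,11-0-
  m26: 11--0 ←essential
  m28: -110-,11--0,11-0-,111--
  m29: -1-01,-11-1,-110-,1--01,11-0-,111--
  m30: 11--0,111--
Essential: -1-01, 0-100, 1--01, 11--0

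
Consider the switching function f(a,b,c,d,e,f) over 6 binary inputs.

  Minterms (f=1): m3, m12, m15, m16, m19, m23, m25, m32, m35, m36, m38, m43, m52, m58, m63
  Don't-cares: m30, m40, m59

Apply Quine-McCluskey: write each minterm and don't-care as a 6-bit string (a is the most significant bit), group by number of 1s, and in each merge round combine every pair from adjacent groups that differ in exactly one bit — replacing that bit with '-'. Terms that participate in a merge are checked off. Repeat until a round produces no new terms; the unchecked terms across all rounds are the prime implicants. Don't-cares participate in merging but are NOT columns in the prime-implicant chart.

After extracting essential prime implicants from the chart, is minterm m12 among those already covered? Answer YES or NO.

YES

size-2^0 implicants → 000011(✓)  001100  001111  010000  010011(✓)  010111(✓)  011001  011110  100000(✓)  100011(✓)  100100(✓)  100110(✓)  101000(✓)  101011(✓)  110100(✓)  111010(✓)  111011(✓)  111111(✓)
size-2^1 implicants → -00011  0-0011  010-11  1-0100  1-1011  10-000  10-011  100-00  1001-0  111-11  11101-
Unchecked terms (primes): -00011, 0-0011, 001100, 001111, 010-11, 010000, 011001, 011110, 1-0100, 1-1011, 10-000, 10-011, 100-00, 1001-0, 111-11, 11101-
Minterm coverage:
  m3 ⊆ -00011,0-0011
  m12 ⊆ 001100 [E]
  m15 ⊆ 001111 [E]
  m16 ⊆ 010000 [E]
  m19 ⊆ 0-0011,010-11
  m23 ⊆ 010-11 [E]
  m25 ⊆ 011001 [E]
  m32 ⊆ 10-000,100-00
  m35 ⊆ -00011,10-011
  m36 ⊆ 1-0100,100-00,1001-0
  m38 ⊆ 1001-0 [E]
  m43 ⊆ 1-1011,10-011
  m52 ⊆ 1-0100 [E]
  m58 ⊆ 11101- [E]
  m63 ⊆ 111-11 [E]
E = {001100, 001111, 010-11, 010000, 011001, 1-0100, 1001-0, 111-11, 11101-}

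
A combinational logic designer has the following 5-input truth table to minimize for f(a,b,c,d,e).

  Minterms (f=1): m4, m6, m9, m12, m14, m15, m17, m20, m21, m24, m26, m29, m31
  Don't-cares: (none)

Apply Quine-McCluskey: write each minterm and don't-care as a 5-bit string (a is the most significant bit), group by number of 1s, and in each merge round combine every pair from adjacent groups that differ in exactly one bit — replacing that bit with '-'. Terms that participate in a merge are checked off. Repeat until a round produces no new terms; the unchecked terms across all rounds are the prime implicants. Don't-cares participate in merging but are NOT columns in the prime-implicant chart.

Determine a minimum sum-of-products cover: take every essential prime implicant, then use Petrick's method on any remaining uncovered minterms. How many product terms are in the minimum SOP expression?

7

Round 0: 00100✓ 00110✓ 01001 01100✓ 01110✓ 01111✓ 10001✓ 10100✓ 10101✓ 11000✓ 11010✓ 11101✓ 11111✓
Round 1: -0100 -1111 0-100✓ 0-110✓ 001-0✓ 011-0✓ 0111- 1-101 10-01 1010- 110-0 111-1
Round 2: 0-1-0
PIs = {-0100, -1111, 0-1-0, 01001, 0111-, 1-101, 10-01, 1010-, 110-0, 111-1}
Coverage chart:
  m4: -0100,0-1-0
  m6: 0-1-0 ←essential
  m9: 01001 ←essential
  m12: 0-1-0 ←essential
  m14: 0-1-0,0111-
  m15: -1111,0111-
  m17: 10-01 ←essential
  m20: -0100,1010-
  m21: 1-101,10-01,1010-
  m24: 110-0 ←essential
  m26: 110-0 ←essential
  m29: 1-101,111-1
  m31: -1111,111-1
Essential: 0-1-0, 01001, 10-01, 110-0
Petrick residual → -0100, -1111, 1-101
Min cover (7 terms): b'cd'e' + bcde + a'ce' + a'bc'd'e + acd'e + ab'd'e + abc'e'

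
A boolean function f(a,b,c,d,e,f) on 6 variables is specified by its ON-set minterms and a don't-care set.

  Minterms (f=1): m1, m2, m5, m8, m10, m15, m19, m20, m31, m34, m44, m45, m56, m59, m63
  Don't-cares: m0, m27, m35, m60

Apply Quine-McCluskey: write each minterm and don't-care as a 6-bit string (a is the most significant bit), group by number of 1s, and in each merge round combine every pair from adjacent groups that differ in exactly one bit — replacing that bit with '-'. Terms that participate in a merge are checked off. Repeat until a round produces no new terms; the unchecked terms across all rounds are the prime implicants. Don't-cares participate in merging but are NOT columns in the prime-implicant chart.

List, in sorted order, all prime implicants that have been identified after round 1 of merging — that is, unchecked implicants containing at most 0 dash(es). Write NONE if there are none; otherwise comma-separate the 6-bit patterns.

size-2^0 implicants → 000000(✓)  000001(✓)  000010(✓)  000101(✓)  001000(✓)  001010(✓)  001111(✓)  010011(✓)  010100  011011(✓)  011111(✓)  100010(✓)  100011(✓)  101100(✓)  101101(✓)  111000(✓)  111011(✓)  111100(✓)  111111(✓)
size-2^1 implicants → -00010  -11011(✓)  -11111(✓)  0-1111  00-000(✓)  00-010(✓)  000-01  0000-0(✓)  00000-  0010-0(✓)  01-011  011-11(✓)  1-1100  10001-  10110-  111-00  111-11(✓)
size-2^2 implicants → -11-11  00-0-0
Unchecked terms (primes): -00010, -11-11, 0-1111, 00-0-0, 000-01, 00000-, 01-011, 010100, 1-1100, 10001-, 10110-, 111-00

010100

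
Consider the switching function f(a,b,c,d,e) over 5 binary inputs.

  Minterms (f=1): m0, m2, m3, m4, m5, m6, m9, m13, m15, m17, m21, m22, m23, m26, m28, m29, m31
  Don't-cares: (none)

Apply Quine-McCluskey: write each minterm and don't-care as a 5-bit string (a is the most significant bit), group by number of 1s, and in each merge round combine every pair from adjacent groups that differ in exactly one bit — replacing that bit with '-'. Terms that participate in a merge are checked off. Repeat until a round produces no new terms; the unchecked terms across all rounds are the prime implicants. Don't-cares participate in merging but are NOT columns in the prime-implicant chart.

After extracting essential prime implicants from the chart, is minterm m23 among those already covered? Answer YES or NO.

NO

size-2^0 implicants → 00000(✓)  00010(✓)  00011(✓)  00100(✓)  00101(✓)  00110(✓)  01001(✓)  01101(✓)  01111(✓)  10001(✓)  10101(✓)  10110(✓)  10111(✓)  11010  11100(✓)  11101(✓)  11111(✓)
size-2^1 implicants → -0101(✓)  -0110  -1101(✓)  -1111(✓)  0-101(✓)  00-00(✓)  00-10(✓)  000-0(✓)  0001-  001-0(✓)  0010-  01-01  011-1(✓)  1-101(✓)  1-111(✓)  10-01  101-1(✓)  1011-  111-1(✓)  1110-
size-2^2 implicants → --101  -11-1  00--0  1-1-1
Unchecked terms (primes): --101, -0110, -11-1, 00--0, 0001-, 0010-, 01-01, 1-1-1, 10-01, 1011-, 11010, 1110-
Minterm coverage:
  m0 ⊆ 00--0 [E]
  m2 ⊆ 00--0,0001-
  m3 ⊆ 0001- [E]
  m4 ⊆ 00--0,0010-
  m5 ⊆ --101,0010-
  m6 ⊆ -0110,00--0
  m9 ⊆ 01-01 [E]
  m13 ⊆ --101,-11-1,01-01
  m15 ⊆ -11-1 [E]
  m17 ⊆ 10-01 [E]
  m21 ⊆ --101,1-1-1,10-01
  m22 ⊆ -0110,1011-
  m23 ⊆ 1-1-1,1011-
  m26 ⊆ 11010 [E]
  m28 ⊆ 1110- [E]
  m29 ⊆ --101,-11-1,1-1-1,1110-
  m31 ⊆ -11-1,1-1-1
E = {-11-1, 00--0, 0001-, 01-01, 10-01, 11010, 1110-}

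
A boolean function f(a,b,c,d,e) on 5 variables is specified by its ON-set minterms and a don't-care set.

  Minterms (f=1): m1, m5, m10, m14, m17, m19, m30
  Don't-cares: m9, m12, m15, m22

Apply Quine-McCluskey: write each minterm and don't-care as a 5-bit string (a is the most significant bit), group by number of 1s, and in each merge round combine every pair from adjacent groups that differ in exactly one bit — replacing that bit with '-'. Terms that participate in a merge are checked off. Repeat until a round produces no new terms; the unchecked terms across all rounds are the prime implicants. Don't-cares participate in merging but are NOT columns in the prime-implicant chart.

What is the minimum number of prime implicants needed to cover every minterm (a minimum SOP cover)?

Round 0: 00001✓ 00101✓ 01001✓ 01010✓ 01100✓ 01110✓ 01111✓ 10001✓ 10011✓ 10110✓ 11110✓
Round 1: -0001 -1110 0-001 00-01 01-10 011-0 0111- 1-110 100-1
PIs = {-0001, -1110, 0-001, 00-01, 01-10, 011-0, 0111-, 1-110, 100-1}
Coverage chart:
  m1: -0001,0-001,00-01
  m5: 00-01 ←essential
  m10: 01-10 ←essential
  m14: -1110,01-10,011-0,0111-
  m17: -0001,100-1
  m19: 100-1 ←essential
  m30: -1110,1-110
Essential: 00-01, 01-10, 100-1
Petrick residual → -1110
Min cover (4 terms): bcde' + a'b'd'e + a'bde' + ab'c'e

4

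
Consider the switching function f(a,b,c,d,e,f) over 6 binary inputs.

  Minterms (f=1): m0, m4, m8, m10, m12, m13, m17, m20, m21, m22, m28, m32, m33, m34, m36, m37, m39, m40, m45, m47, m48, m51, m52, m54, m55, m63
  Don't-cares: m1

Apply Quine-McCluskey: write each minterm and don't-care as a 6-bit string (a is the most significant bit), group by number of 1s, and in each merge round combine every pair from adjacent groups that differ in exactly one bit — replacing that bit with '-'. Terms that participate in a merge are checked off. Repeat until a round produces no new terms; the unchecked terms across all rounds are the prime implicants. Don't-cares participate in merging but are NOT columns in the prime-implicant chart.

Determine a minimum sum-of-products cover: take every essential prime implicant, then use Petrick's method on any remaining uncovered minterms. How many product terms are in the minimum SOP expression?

[col 0] 000000*, 000001*, 000100*, 001000*, 001010*, 001100*, 001101*, 010001*, 010100*, 010101*, 010110*, 011100*, 100000*, 100001*, 100010*, 100100*, 100101*, 100111*, 101000*, 101101*, 101111*, 110000*, 110011*, 110100*, 110110*, 110111*, 111111*
[col 1] -00000*, -00001*, -00100*, -01000*, -01101, -10100*, -10110*, 0-0001, 0-0100*, 0-1100*, 00-000*, 00-100*, 000-00*, 00000-*, 001-00*, 0010-0, 00110-, 01-100*, 010-01, 0101-0*, 01010-, 1-0000*, 1-0100*, 1-0111*, 1-1111*, 10-000*, 10-101*, 10-111*, 100-00*, 100-01*, 1000-0, 10000-*, 1001-1*, 10010-*, 1011-1*, 11-111*, 110-00*, 110-11, 1101-0*, 11011-
[col 2] --0100, -0-000, -00-00, -0000-, -101-0, 0--100, 00--00, 1--111, 1-0-00, 10-1-1, 100-0-
Prime implicants: --0100, -0-000, -00-00, -0000-, -01101, -101-0, 0--100, 0-0001, 00--00, 0010-0, 00110-, 010-01, 01010-, 1--111, 1-0-00, 10-1-1, 100-0-, 1000-0, 110-11, 11011-
PI chart (minterm → PIs covering it):
  0 | -0-000,-00-00,-0000-,00--00
  4 | --0100,-00-00,0--100,00--00
  8 | -0-000,00--00,0010-0
  10 | 0010-0  (sole → essential)
  12 | 0--100,00--00,00110-
  13 | -01101,00110-
  17 | 0-0001,010-01
  20 | --0100,-101-0,0--100,01010-
  21 | 010-01,01010-
  22 | -101-0  (sole → essential)
  28 | 0--100  (sole → essential)
  32 | -0-000,-00-00,-0000-,1-0-00,100-0-,1000-0
  33 | -0000-,100-0-
  34 | 1000-0  (sole → essential)
  36 | --0100,-00-00,1-0-00,100-0-
  37 | 10-1-1,100-0-
  39 | 1--111,10-1-1
  40 | -0-000  (sole → essential)
  45 | -01101,10-1-1
  47 | 1--111,10-1-1
  48 | 1-0-00  (sole → essential)
  51 | 110-11  (sole → essential)
  52 | --0100,-101-0,1-0-00
  54 | -101-0,11011-
  55 | 1--111,110-11,11011-
  63 | 1--111  (sole → essential)
Essential prime implicants: -0-000, -101-0, 0--100, 0010-0, 1--111, 1-0-00, 1000-0, 110-11
Petrick residual → -01101, 010-01, 100-0-
Minimum SOP uses 11 PIs: b'd'e'f' + b'cde'f + bc'df' + a'de'f' + a'b'cd'f' + a'bc'e'f + adef + ac'e'f' + ab'c'e' + ab'c'd'f' + abc'ef

11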